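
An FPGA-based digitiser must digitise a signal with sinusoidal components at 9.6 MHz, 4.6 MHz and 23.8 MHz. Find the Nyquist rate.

47.6 MHz

Highest-frequency component: 23.8 MHz.
Nyquist rate = 2 × 23.8 MHz = 47.6 MHz.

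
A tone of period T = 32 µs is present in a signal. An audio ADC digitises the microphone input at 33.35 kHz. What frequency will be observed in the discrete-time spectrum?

T = 32 µs → f = 1/T = 31.25 kHz.
31.25 kHz > fs/2 = 16.675 kHz, folds to fs − 31.25 kHz = 2.1 kHz.

2.1 kHz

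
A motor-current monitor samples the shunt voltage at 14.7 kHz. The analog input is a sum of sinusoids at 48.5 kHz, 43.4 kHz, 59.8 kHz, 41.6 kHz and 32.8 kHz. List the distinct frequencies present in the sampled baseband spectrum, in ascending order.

0.7 kHz, 1 kHz, 2.5 kHz, 3.4 kHz, 4.4 kHz

fs/2 = 7.35 kHz.
48.5 kHz mod fs = 4.4 kHz.
4.4 kHz ≤ fs/2 = 7.35 kHz, appears at 4.4 kHz.
43.4 kHz mod fs = 14 kHz.
14 kHz > fs/2 = 7.35 kHz, folds to fs − 14 kHz = 0.7 kHz.
59.8 kHz mod fs = 1 kHz.
1 kHz ≤ fs/2 = 7.35 kHz, appears at 1 kHz.
41.6 kHz mod fs = 12.2 kHz.
12.2 kHz > fs/2 = 7.35 kHz, folds to fs − 12.2 kHz = 2.5 kHz.
32.8 kHz mod fs = 3.4 kHz.
3.4 kHz ≤ fs/2 = 7.35 kHz, appears at 3.4 kHz.
Distinct values: {0.7 kHz, 1 kHz, 2.5 kHz, 3.4 kHz, 4.4 kHz}.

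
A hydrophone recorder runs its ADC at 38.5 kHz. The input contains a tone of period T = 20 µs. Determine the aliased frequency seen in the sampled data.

11.5 kHz

T = 20 µs → f = 1/T = 50 kHz.
50 kHz mod fs = 11.5 kHz.
11.5 kHz ≤ fs/2 = 19.25 kHz, appears at 11.5 kHz.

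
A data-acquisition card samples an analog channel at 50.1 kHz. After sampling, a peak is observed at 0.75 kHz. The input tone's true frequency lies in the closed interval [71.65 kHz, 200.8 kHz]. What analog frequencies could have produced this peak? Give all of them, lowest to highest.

99.45 kHz, 100.95 kHz, 149.55 kHz, 151.05 kHz, 199.65 kHz

Frequencies that alias to 0.75 kHz are k·fs ± 0.75 kHz for integer k ≥ 0.
k=0: 0.75 kHz.
k=1: 49.35 kHz, 50.85 kHz.
k=2: 99.45 kHz, 100.95 kHz.
k=3: 149.55 kHz, 151.05 kHz.
k=4: 199.65 kHz, 201.15 kHz.
k=5: 249.75 kHz, 251.25 kHz.
Within [71.65 kHz, 200.8 kHz]: 99.45 kHz, 100.95 kHz, 149.55 kHz, 151.05 kHz, 199.65 kHz.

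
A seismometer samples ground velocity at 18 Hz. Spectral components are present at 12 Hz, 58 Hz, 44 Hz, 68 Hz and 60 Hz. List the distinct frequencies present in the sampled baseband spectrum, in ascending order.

4 Hz, 6 Hz, 8 Hz

fs/2 = 9 Hz.
12 Hz > fs/2 = 9 Hz, folds to fs − 12 Hz = 6 Hz.
58 Hz mod fs = 4 Hz.
4 Hz ≤ fs/2 = 9 Hz, appears at 4 Hz.
44 Hz mod fs = 8 Hz.
8 Hz ≤ fs/2 = 9 Hz, appears at 8 Hz.
68 Hz mod fs = 14 Hz.
14 Hz > fs/2 = 9 Hz, folds to fs − 14 Hz = 4 Hz.
60 Hz mod fs = 6 Hz.
6 Hz ≤ fs/2 = 9 Hz, appears at 6 Hz.
Distinct values: {4 Hz, 6 Hz, 8 Hz}.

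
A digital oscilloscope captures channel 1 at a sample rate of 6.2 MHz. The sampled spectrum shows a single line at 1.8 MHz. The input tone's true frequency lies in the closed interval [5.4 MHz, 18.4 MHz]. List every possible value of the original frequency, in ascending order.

8 MHz, 10.6 MHz, 14.2 MHz, 16.8 MHz

Frequencies that alias to 1.8 MHz are k·fs ± 1.8 MHz for integer k ≥ 0.
k=0: 1.8 MHz.
k=1: 4.4 MHz, 8 MHz.
k=2: 10.6 MHz, 14.2 MHz.
k=3: 16.8 MHz, 20.4 MHz.
k=4: 23 MHz, 26.6 MHz.
Within [5.4 MHz, 18.4 MHz]: 8 MHz, 10.6 MHz, 14.2 MHz, 16.8 MHz.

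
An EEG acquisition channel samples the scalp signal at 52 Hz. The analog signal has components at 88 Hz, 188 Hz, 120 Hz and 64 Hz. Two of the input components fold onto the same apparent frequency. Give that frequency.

fs/2 = 26 Hz.
88 Hz mod fs = 36 Hz.
36 Hz > fs/2 = 26 Hz, folds to fs − 36 Hz = 16 Hz.
188 Hz mod fs = 32 Hz.
32 Hz > fs/2 = 26 Hz, folds to fs − 32 Hz = 20 Hz.
120 Hz mod fs = 16 Hz.
16 Hz ≤ fs/2 = 26 Hz, appears at 16 Hz.
64 Hz mod fs = 12 Hz.
12 Hz ≤ fs/2 = 26 Hz, appears at 12 Hz.
88 Hz and 120 Hz both map to 16 Hz.

16 Hz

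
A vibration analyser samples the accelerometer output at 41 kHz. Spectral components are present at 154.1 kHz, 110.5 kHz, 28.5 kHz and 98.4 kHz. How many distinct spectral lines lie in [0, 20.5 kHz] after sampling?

fs/2 = 20.5 kHz.
154.1 kHz mod fs = 31.1 kHz.
31.1 kHz > fs/2 = 20.5 kHz, folds to fs − 31.1 kHz = 9.9 kHz.
110.5 kHz mod fs = 28.5 kHz.
28.5 kHz > fs/2 = 20.5 kHz, folds to fs − 28.5 kHz = 12.5 kHz.
28.5 kHz > fs/2 = 20.5 kHz, folds to fs − 28.5 kHz = 12.5 kHz.
98.4 kHz mod fs = 16.4 kHz.
16.4 kHz ≤ fs/2 = 20.5 kHz, appears at 16.4 kHz.
Distinct values: {9.9 kHz, 12.5 kHz, 16.4 kHz} → 3.

3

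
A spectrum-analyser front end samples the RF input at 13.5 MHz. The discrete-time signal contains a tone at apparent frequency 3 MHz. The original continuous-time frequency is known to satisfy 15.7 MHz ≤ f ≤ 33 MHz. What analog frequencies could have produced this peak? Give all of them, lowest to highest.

16.5 MHz, 24 MHz, 30 MHz

Frequencies that alias to 3 MHz are k·fs ± 3 MHz for integer k ≥ 0.
k=0: 3 MHz.
k=1: 10.5 MHz, 16.5 MHz.
k=2: 24 MHz, 30 MHz.
k=3: 37.5 MHz, 43.5 MHz.
Within [15.7 MHz, 33 MHz]: 16.5 MHz, 24 MHz, 30 MHz.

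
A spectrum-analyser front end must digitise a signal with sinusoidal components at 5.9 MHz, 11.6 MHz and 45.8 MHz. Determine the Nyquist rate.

91.6 MHz

Highest-frequency component: 45.8 MHz.
Nyquist rate = 2 × 45.8 MHz = 91.6 MHz.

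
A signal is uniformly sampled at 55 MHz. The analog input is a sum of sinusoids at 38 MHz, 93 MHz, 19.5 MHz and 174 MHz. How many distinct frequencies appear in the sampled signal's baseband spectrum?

3

fs/2 = 27.5 MHz.
38 MHz > fs/2 = 27.5 MHz, folds to fs − 38 MHz = 17 MHz.
93 MHz mod fs = 38 MHz.
38 MHz > fs/2 = 27.5 MHz, folds to fs − 38 MHz = 17 MHz.
19.5 MHz ≤ fs/2 = 27.5 MHz, passes unchanged.
174 MHz mod fs = 9 MHz.
9 MHz ≤ fs/2 = 27.5 MHz, appears at 9 MHz.
Distinct values: {9 MHz, 17 MHz, 19.5 MHz} → 3.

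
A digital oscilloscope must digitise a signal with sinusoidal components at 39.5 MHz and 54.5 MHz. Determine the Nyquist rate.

109 MHz

Highest-frequency component: 54.5 MHz.
Nyquist rate = 2 × 54.5 MHz = 109 MHz.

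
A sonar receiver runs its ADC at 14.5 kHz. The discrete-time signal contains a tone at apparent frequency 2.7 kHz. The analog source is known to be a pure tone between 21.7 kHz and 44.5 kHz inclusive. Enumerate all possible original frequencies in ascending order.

26.3 kHz, 31.7 kHz, 40.8 kHz

Frequencies that alias to 2.7 kHz are k·fs ± 2.7 kHz for integer k ≥ 0.
k=0: 2.7 kHz.
k=1: 11.8 kHz, 17.2 kHz.
k=2: 26.3 kHz, 31.7 kHz.
k=3: 40.8 kHz, 46.2 kHz.
k=4: 55.3 kHz, 60.7 kHz.
Within [21.7 kHz, 44.5 kHz]: 26.3 kHz, 31.7 kHz, 40.8 kHz.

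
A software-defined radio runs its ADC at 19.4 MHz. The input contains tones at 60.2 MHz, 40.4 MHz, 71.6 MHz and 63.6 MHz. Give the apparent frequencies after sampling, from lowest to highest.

1.6 MHz, 2 MHz, 5.4 MHz, 6 MHz

fs/2 = 9.7 MHz.
60.2 MHz mod fs = 2 MHz.
2 MHz ≤ fs/2 = 9.7 MHz, appears at 2 MHz.
40.4 MHz mod fs = 1.6 MHz.
1.6 MHz ≤ fs/2 = 9.7 MHz, appears at 1.6 MHz.
71.6 MHz mod fs = 13.4 MHz.
13.4 MHz > fs/2 = 9.7 MHz, folds to fs − 13.4 MHz = 6 MHz.
63.6 MHz mod fs = 5.4 MHz.
5.4 MHz ≤ fs/2 = 9.7 MHz, appears at 5.4 MHz.
Distinct values: {1.6 MHz, 2 MHz, 5.4 MHz, 6 MHz}.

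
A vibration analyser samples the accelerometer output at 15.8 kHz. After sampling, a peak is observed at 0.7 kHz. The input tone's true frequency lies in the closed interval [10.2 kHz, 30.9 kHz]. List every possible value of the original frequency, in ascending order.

Frequencies that alias to 0.7 kHz are k·fs ± 0.7 kHz for integer k ≥ 0.
k=0: 0.7 kHz.
k=1: 15.1 kHz, 16.5 kHz.
k=2: 30.9 kHz, 32.3 kHz.
k=3: 46.7 kHz, 48.1 kHz.
Within [10.2 kHz, 30.9 kHz]: 15.1 kHz, 16.5 kHz, 30.9 kHz.

15.1 kHz, 16.5 kHz, 30.9 kHz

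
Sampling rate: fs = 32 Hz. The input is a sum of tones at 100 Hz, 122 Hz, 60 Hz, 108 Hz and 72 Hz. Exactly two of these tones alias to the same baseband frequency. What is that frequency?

4 Hz

fs/2 = 16 Hz.
100 Hz mod fs = 4 Hz.
4 Hz ≤ fs/2 = 16 Hz, appears at 4 Hz.
122 Hz mod fs = 26 Hz.
26 Hz > fs/2 = 16 Hz, folds to fs − 26 Hz = 6 Hz.
60 Hz mod fs = 28 Hz.
28 Hz > fs/2 = 16 Hz, folds to fs − 28 Hz = 4 Hz.
108 Hz mod fs = 12 Hz.
12 Hz ≤ fs/2 = 16 Hz, appears at 12 Hz.
72 Hz mod fs = 8 Hz.
8 Hz ≤ fs/2 = 16 Hz, appears at 8 Hz.
60 Hz and 100 Hz both map to 4 Hz.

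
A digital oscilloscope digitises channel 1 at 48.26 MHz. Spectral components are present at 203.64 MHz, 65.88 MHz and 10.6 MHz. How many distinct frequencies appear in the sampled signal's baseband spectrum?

fs/2 = 24.13 MHz.
203.64 MHz mod fs = 10.6 MHz.
10.6 MHz ≤ fs/2 = 24.13 MHz, appears at 10.6 MHz.
65.88 MHz mod fs = 17.62 MHz.
17.62 MHz ≤ fs/2 = 24.13 MHz, appears at 17.62 MHz.
10.6 MHz ≤ fs/2 = 24.13 MHz, passes unchanged.
Distinct values: {10.6 MHz, 17.62 MHz} → 2.

2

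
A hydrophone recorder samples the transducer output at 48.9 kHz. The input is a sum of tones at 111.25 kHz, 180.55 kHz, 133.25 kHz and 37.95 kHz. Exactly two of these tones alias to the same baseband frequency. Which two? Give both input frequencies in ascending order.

fs/2 = 24.45 kHz.
111.25 kHz mod fs = 13.45 kHz.
13.45 kHz ≤ fs/2 = 24.45 kHz, appears at 13.45 kHz.
180.55 kHz mod fs = 33.85 kHz.
33.85 kHz > fs/2 = 24.45 kHz, folds to fs − 33.85 kHz = 15.05 kHz.
133.25 kHz mod fs = 35.45 kHz.
35.45 kHz > fs/2 = 24.45 kHz, folds to fs − 35.45 kHz = 13.45 kHz.
37.95 kHz > fs/2 = 24.45 kHz, folds to fs − 37.95 kHz = 10.95 kHz.
111.25 kHz and 133.25 kHz both map to 13.45 kHz.

111.25 kHz, 133.25 kHz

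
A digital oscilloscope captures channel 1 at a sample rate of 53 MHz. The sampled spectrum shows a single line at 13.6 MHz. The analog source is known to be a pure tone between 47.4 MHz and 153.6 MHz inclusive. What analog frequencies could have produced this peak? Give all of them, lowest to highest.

Frequencies that alias to 13.6 MHz are k·fs ± 13.6 MHz for integer k ≥ 0.
k=0: 13.6 MHz.
k=1: 39.4 MHz, 66.6 MHz.
k=2: 92.4 MHz, 119.6 MHz.
k=3: 145.4 MHz, 172.6 MHz.
k=4: 198.4 MHz, 225.6 MHz.
Within [47.4 MHz, 153.6 MHz]: 66.6 MHz, 92.4 MHz, 119.6 MHz, 145.4 MHz.

66.6 MHz, 92.4 MHz, 119.6 MHz, 145.4 MHz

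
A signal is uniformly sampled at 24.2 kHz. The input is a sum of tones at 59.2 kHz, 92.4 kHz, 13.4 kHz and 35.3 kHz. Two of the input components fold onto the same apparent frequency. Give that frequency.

fs/2 = 12.1 kHz.
59.2 kHz mod fs = 10.8 kHz.
10.8 kHz ≤ fs/2 = 12.1 kHz, appears at 10.8 kHz.
92.4 kHz mod fs = 19.8 kHz.
19.8 kHz > fs/2 = 12.1 kHz, folds to fs − 19.8 kHz = 4.4 kHz.
13.4 kHz > fs/2 = 12.1 kHz, folds to fs − 13.4 kHz = 10.8 kHz.
35.3 kHz mod fs = 11.1 kHz.
11.1 kHz ≤ fs/2 = 12.1 kHz, appears at 11.1 kHz.
13.4 kHz and 59.2 kHz both map to 10.8 kHz.

10.8 kHz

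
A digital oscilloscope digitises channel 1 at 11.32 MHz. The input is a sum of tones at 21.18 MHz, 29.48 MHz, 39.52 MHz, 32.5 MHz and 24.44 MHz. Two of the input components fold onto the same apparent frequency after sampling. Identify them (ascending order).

21.18 MHz, 32.5 MHz

fs/2 = 5.66 MHz.
21.18 MHz mod fs = 9.86 MHz.
9.86 MHz > fs/2 = 5.66 MHz, folds to fs − 9.86 MHz = 1.46 MHz.
29.48 MHz mod fs = 6.84 MHz.
6.84 MHz > fs/2 = 5.66 MHz, folds to fs − 6.84 MHz = 4.48 MHz.
39.52 MHz mod fs = 5.56 MHz.
5.56 MHz ≤ fs/2 = 5.66 MHz, appears at 5.56 MHz.
32.5 MHz mod fs = 9.86 MHz.
9.86 MHz > fs/2 = 5.66 MHz, folds to fs − 9.86 MHz = 1.46 MHz.
24.44 MHz mod fs = 1.8 MHz.
1.8 MHz ≤ fs/2 = 5.66 MHz, appears at 1.8 MHz.
21.18 MHz and 32.5 MHz both map to 1.46 MHz.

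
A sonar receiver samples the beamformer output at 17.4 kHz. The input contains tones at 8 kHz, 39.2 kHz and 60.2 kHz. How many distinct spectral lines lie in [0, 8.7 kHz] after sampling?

fs/2 = 8.7 kHz.
8 kHz ≤ fs/2 = 8.7 kHz, passes unchanged.
39.2 kHz mod fs = 4.4 kHz.
4.4 kHz ≤ fs/2 = 8.7 kHz, appears at 4.4 kHz.
60.2 kHz mod fs = 8 kHz.
8 kHz ≤ fs/2 = 8.7 kHz, appears at 8 kHz.
Distinct values: {4.4 kHz, 8 kHz} → 2.

2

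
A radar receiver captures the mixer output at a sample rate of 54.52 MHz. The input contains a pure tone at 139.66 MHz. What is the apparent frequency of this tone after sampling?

139.66 MHz mod fs = 30.62 MHz.
30.62 MHz > fs/2 = 27.26 MHz, folds to fs − 30.62 MHz = 23.9 MHz.

23.9 MHz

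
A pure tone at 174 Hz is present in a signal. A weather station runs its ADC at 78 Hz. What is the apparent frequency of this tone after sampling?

174 Hz mod fs = 18 Hz.
18 Hz ≤ fs/2 = 39 Hz, appears at 18 Hz.

18 Hz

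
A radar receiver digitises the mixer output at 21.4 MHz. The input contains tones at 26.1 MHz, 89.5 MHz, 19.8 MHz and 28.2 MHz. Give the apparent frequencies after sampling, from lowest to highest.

1.6 MHz, 3.9 MHz, 4.7 MHz, 6.8 MHz

fs/2 = 10.7 MHz.
26.1 MHz mod fs = 4.7 MHz.
4.7 MHz ≤ fs/2 = 10.7 MHz, appears at 4.7 MHz.
89.5 MHz mod fs = 3.9 MHz.
3.9 MHz ≤ fs/2 = 10.7 MHz, appears at 3.9 MHz.
19.8 MHz > fs/2 = 10.7 MHz, folds to fs − 19.8 MHz = 1.6 MHz.
28.2 MHz mod fs = 6.8 MHz.
6.8 MHz ≤ fs/2 = 10.7 MHz, appears at 6.8 MHz.
Distinct values: {1.6 MHz, 3.9 MHz, 4.7 MHz, 6.8 MHz}.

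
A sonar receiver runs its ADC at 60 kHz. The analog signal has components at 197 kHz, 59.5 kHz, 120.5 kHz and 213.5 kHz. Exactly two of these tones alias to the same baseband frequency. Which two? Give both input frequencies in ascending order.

59.5 kHz, 120.5 kHz

fs/2 = 30 kHz.
197 kHz mod fs = 17 kHz.
17 kHz ≤ fs/2 = 30 kHz, appears at 17 kHz.
59.5 kHz > fs/2 = 30 kHz, folds to fs − 59.5 kHz = 0.5 kHz.
120.5 kHz mod fs = 0.5 kHz.
0.5 kHz ≤ fs/2 = 30 kHz, appears at 0.5 kHz.
213.5 kHz mod fs = 33.5 kHz.
33.5 kHz > fs/2 = 30 kHz, folds to fs − 33.5 kHz = 26.5 kHz.
59.5 kHz and 120.5 kHz both map to 0.5 kHz.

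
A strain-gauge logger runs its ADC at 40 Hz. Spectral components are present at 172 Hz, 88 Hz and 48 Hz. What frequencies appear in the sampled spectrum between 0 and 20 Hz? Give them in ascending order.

fs/2 = 20 Hz.
172 Hz mod fs = 12 Hz.
12 Hz ≤ fs/2 = 20 Hz, appears at 12 Hz.
88 Hz mod fs = 8 Hz.
8 Hz ≤ fs/2 = 20 Hz, appears at 8 Hz.
48 Hz mod fs = 8 Hz.
8 Hz ≤ fs/2 = 20 Hz, appears at 8 Hz.
Distinct values: {8 Hz, 12 Hz}.

8 Hz, 12 Hz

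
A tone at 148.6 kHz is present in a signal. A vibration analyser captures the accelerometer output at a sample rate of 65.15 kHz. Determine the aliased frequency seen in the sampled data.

148.6 kHz mod fs = 18.3 kHz.
18.3 kHz ≤ fs/2 = 32.575 kHz, appears at 18.3 kHz.

18.3 kHz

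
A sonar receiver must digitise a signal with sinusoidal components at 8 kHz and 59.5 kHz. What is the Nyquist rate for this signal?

Highest-frequency component: 59.5 kHz.
Nyquist rate = 2 × 59.5 kHz = 119 kHz.

119 kHz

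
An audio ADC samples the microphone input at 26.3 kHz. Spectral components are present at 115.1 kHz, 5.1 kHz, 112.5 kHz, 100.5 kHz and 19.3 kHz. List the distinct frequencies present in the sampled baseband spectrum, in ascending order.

4.7 kHz, 5.1 kHz, 7 kHz, 7.3 kHz, 9.9 kHz

fs/2 = 13.15 kHz.
115.1 kHz mod fs = 9.9 kHz.
9.9 kHz ≤ fs/2 = 13.15 kHz, appears at 9.9 kHz.
5.1 kHz ≤ fs/2 = 13.15 kHz, passes unchanged.
112.5 kHz mod fs = 7.3 kHz.
7.3 kHz ≤ fs/2 = 13.15 kHz, appears at 7.3 kHz.
100.5 kHz mod fs = 21.6 kHz.
21.6 kHz > fs/2 = 13.15 kHz, folds to fs − 21.6 kHz = 4.7 kHz.
19.3 kHz > fs/2 = 13.15 kHz, folds to fs − 19.3 kHz = 7 kHz.
Distinct values: {4.7 kHz, 5.1 kHz, 7 kHz, 7.3 kHz, 9.9 kHz}.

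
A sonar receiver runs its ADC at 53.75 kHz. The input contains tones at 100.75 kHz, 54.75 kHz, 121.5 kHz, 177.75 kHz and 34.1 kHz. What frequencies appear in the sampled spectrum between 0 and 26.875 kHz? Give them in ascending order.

1 kHz, 6.75 kHz, 14 kHz, 16.5 kHz, 19.65 kHz

fs/2 = 26.875 kHz.
100.75 kHz mod fs = 47 kHz.
47 kHz > fs/2 = 26.875 kHz, folds to fs − 47 kHz = 6.75 kHz.
54.75 kHz mod fs = 1 kHz.
1 kHz ≤ fs/2 = 26.875 kHz, appears at 1 kHz.
121.5 kHz mod fs = 14 kHz.
14 kHz ≤ fs/2 = 26.875 kHz, appears at 14 kHz.
177.75 kHz mod fs = 16.5 kHz.
16.5 kHz ≤ fs/2 = 26.875 kHz, appears at 16.5 kHz.
34.1 kHz > fs/2 = 26.875 kHz, folds to fs − 34.1 kHz = 19.65 kHz.
Distinct values: {1 kHz, 6.75 kHz, 14 kHz, 16.5 kHz, 19.65 kHz}.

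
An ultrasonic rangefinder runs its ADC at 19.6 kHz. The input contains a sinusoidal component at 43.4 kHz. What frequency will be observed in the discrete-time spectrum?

4.2 kHz

43.4 kHz mod fs = 4.2 kHz.
4.2 kHz ≤ fs/2 = 9.8 kHz, appears at 4.2 kHz.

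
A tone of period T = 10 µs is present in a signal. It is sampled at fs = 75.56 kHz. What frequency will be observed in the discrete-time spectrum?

24.44 kHz

T = 10 µs → f = 1/T = 100 kHz.
100 kHz mod fs = 24.44 kHz.
24.44 kHz ≤ fs/2 = 37.78 kHz, appears at 24.44 kHz.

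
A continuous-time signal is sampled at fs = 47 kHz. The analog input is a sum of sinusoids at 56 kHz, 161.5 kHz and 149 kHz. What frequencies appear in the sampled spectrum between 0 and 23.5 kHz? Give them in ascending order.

fs/2 = 23.5 kHz.
56 kHz mod fs = 9 kHz.
9 kHz ≤ fs/2 = 23.5 kHz, appears at 9 kHz.
161.5 kHz mod fs = 20.5 kHz.
20.5 kHz ≤ fs/2 = 23.5 kHz, appears at 20.5 kHz.
149 kHz mod fs = 8 kHz.
8 kHz ≤ fs/2 = 23.5 kHz, appears at 8 kHz.
Distinct values: {8 kHz, 9 kHz, 20.5 kHz}.

8 kHz, 9 kHz, 20.5 kHz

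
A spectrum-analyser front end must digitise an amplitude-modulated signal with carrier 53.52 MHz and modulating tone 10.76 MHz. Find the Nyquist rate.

AM sidebands sit at fc ± fm = 42.76 MHz and 64.28 MHz.
Highest-frequency component: 64.28 MHz.
Nyquist rate = 2 × 64.28 MHz = 128.56 MHz.

128.56 MHz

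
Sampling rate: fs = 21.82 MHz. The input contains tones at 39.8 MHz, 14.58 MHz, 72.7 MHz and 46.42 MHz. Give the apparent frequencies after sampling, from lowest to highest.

2.78 MHz, 3.84 MHz, 7.24 MHz

fs/2 = 10.91 MHz.
39.8 MHz mod fs = 17.98 MHz.
17.98 MHz > fs/2 = 10.91 MHz, folds to fs − 17.98 MHz = 3.84 MHz.
14.58 MHz > fs/2 = 10.91 MHz, folds to fs − 14.58 MHz = 7.24 MHz.
72.7 MHz mod fs = 7.24 MHz.
7.24 MHz ≤ fs/2 = 10.91 MHz, appears at 7.24 MHz.
46.42 MHz mod fs = 2.78 MHz.
2.78 MHz ≤ fs/2 = 10.91 MHz, appears at 2.78 MHz.
Distinct values: {2.78 MHz, 3.84 MHz, 7.24 MHz}.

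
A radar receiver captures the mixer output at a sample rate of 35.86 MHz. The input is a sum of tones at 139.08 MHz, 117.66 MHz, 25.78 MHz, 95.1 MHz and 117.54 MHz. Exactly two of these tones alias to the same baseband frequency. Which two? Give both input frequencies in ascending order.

fs/2 = 17.93 MHz.
139.08 MHz mod fs = 31.5 MHz.
31.5 MHz > fs/2 = 17.93 MHz, folds to fs − 31.5 MHz = 4.36 MHz.
117.66 MHz mod fs = 10.08 MHz.
10.08 MHz ≤ fs/2 = 17.93 MHz, appears at 10.08 MHz.
25.78 MHz > fs/2 = 17.93 MHz, folds to fs − 25.78 MHz = 10.08 MHz.
95.1 MHz mod fs = 23.38 MHz.
23.38 MHz > fs/2 = 17.93 MHz, folds to fs − 23.38 MHz = 12.48 MHz.
117.54 MHz mod fs = 9.96 MHz.
9.96 MHz ≤ fs/2 = 17.93 MHz, appears at 9.96 MHz.
25.78 MHz and 117.66 MHz both map to 10.08 MHz.

25.78 MHz, 117.66 MHz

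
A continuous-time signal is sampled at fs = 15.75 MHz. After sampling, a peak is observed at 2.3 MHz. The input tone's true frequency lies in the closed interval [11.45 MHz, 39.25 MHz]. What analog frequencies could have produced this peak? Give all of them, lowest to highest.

13.45 MHz, 18.05 MHz, 29.2 MHz, 33.8 MHz

Frequencies that alias to 2.3 MHz are k·fs ± 2.3 MHz for integer k ≥ 0.
k=0: 2.3 MHz.
k=1: 13.45 MHz, 18.05 MHz.
k=2: 29.2 MHz, 33.8 MHz.
k=3: 44.95 MHz, 49.55 MHz.
Within [11.45 MHz, 39.25 MHz]: 13.45 MHz, 18.05 MHz, 29.2 MHz, 33.8 MHz.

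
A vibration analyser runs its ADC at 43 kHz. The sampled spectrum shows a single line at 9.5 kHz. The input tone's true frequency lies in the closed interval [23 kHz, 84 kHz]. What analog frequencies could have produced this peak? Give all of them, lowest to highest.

Frequencies that alias to 9.5 kHz are k·fs ± 9.5 kHz for integer k ≥ 0.
k=0: 9.5 kHz.
k=1: 33.5 kHz, 52.5 kHz.
k=2: 76.5 kHz, 95.5 kHz.
k=3: 119.5 kHz, 138.5 kHz.
Within [23 kHz, 84 kHz]: 33.5 kHz, 52.5 kHz, 76.5 kHz.

33.5 kHz, 52.5 kHz, 76.5 kHz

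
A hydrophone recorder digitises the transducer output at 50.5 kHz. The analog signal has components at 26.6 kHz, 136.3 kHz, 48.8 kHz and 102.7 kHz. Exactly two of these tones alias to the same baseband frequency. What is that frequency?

fs/2 = 25.25 kHz.
26.6 kHz > fs/2 = 25.25 kHz, folds to fs − 26.6 kHz = 23.9 kHz.
136.3 kHz mod fs = 35.3 kHz.
35.3 kHz > fs/2 = 25.25 kHz, folds to fs − 35.3 kHz = 15.2 kHz.
48.8 kHz > fs/2 = 25.25 kHz, folds to fs − 48.8 kHz = 1.7 kHz.
102.7 kHz mod fs = 1.7 kHz.
1.7 kHz ≤ fs/2 = 25.25 kHz, appears at 1.7 kHz.
48.8 kHz and 102.7 kHz both map to 1.7 kHz.

1.7 kHz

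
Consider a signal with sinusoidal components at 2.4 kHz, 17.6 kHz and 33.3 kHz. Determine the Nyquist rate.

66.6 kHz

Highest-frequency component: 33.3 kHz.
Nyquist rate = 2 × 33.3 kHz = 66.6 kHz.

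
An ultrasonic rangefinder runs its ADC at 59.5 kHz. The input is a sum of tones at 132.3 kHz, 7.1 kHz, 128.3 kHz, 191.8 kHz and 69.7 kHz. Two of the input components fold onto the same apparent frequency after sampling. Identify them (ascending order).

fs/2 = 29.75 kHz.
132.3 kHz mod fs = 13.3 kHz.
13.3 kHz ≤ fs/2 = 29.75 kHz, appears at 13.3 kHz.
7.1 kHz ≤ fs/2 = 29.75 kHz, passes unchanged.
128.3 kHz mod fs = 9.3 kHz.
9.3 kHz ≤ fs/2 = 29.75 kHz, appears at 9.3 kHz.
191.8 kHz mod fs = 13.3 kHz.
13.3 kHz ≤ fs/2 = 29.75 kHz, appears at 13.3 kHz.
69.7 kHz mod fs = 10.2 kHz.
10.2 kHz ≤ fs/2 = 29.75 kHz, appears at 10.2 kHz.
132.3 kHz and 191.8 kHz both map to 13.3 kHz.

132.3 kHz, 191.8 kHz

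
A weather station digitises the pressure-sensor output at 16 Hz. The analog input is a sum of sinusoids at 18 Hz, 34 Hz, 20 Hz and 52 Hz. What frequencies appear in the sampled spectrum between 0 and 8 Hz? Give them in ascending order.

2 Hz, 4 Hz

fs/2 = 8 Hz.
18 Hz mod fs = 2 Hz.
2 Hz ≤ fs/2 = 8 Hz, appears at 2 Hz.
34 Hz mod fs = 2 Hz.
2 Hz ≤ fs/2 = 8 Hz, appears at 2 Hz.
20 Hz mod fs = 4 Hz.
4 Hz ≤ fs/2 = 8 Hz, appears at 4 Hz.
52 Hz mod fs = 4 Hz.
4 Hz ≤ fs/2 = 8 Hz, appears at 4 Hz.
Distinct values: {2 Hz, 4 Hz}.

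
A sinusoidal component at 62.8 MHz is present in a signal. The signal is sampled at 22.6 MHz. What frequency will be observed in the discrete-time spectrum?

5 MHz

62.8 MHz mod fs = 17.6 MHz.
17.6 MHz > fs/2 = 11.3 MHz, folds to fs − 17.6 MHz = 5 MHz.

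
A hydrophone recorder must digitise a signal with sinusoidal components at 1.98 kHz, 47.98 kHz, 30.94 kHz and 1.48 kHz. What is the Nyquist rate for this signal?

Highest-frequency component: 47.98 kHz.
Nyquist rate = 2 × 47.98 kHz = 95.96 kHz.

95.96 kHz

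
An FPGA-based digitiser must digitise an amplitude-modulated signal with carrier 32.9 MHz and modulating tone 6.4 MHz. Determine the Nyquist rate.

78.6 MHz

AM sidebands sit at fc ± fm = 26.5 MHz and 39.3 MHz.
Highest-frequency component: 39.3 MHz.
Nyquist rate = 2 × 39.3 MHz = 78.6 MHz.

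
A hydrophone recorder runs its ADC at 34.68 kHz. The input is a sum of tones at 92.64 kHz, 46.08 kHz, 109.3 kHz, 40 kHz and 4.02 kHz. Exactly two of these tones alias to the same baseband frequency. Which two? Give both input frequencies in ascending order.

46.08 kHz, 92.64 kHz

fs/2 = 17.34 kHz.
92.64 kHz mod fs = 23.28 kHz.
23.28 kHz > fs/2 = 17.34 kHz, folds to fs − 23.28 kHz = 11.4 kHz.
46.08 kHz mod fs = 11.4 kHz.
11.4 kHz ≤ fs/2 = 17.34 kHz, appears at 11.4 kHz.
109.3 kHz mod fs = 5.26 kHz.
5.26 kHz ≤ fs/2 = 17.34 kHz, appears at 5.26 kHz.
40 kHz mod fs = 5.32 kHz.
5.32 kHz ≤ fs/2 = 17.34 kHz, appears at 5.32 kHz.
4.02 kHz ≤ fs/2 = 17.34 kHz, passes unchanged.
46.08 kHz and 92.64 kHz both map to 11.4 kHz.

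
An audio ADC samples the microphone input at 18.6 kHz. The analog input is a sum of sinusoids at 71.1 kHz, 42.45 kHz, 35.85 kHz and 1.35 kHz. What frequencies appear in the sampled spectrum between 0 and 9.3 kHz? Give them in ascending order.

1.35 kHz, 3.3 kHz, 5.25 kHz

fs/2 = 9.3 kHz.
71.1 kHz mod fs = 15.3 kHz.
15.3 kHz > fs/2 = 9.3 kHz, folds to fs − 15.3 kHz = 3.3 kHz.
42.45 kHz mod fs = 5.25 kHz.
5.25 kHz ≤ fs/2 = 9.3 kHz, appears at 5.25 kHz.
35.85 kHz mod fs = 17.25 kHz.
17.25 kHz > fs/2 = 9.3 kHz, folds to fs − 17.25 kHz = 1.35 kHz.
1.35 kHz ≤ fs/2 = 9.3 kHz, passes unchanged.
Distinct values: {1.35 kHz, 3.3 kHz, 5.25 kHz}.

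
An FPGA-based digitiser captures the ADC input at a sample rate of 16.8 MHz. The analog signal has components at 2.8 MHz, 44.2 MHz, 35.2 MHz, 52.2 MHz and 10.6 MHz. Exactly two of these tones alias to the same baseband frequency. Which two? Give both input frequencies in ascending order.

fs/2 = 8.4 MHz.
2.8 MHz ≤ fs/2 = 8.4 MHz, passes unchanged.
44.2 MHz mod fs = 10.6 MHz.
10.6 MHz > fs/2 = 8.4 MHz, folds to fs − 10.6 MHz = 6.2 MHz.
35.2 MHz mod fs = 1.6 MHz.
1.6 MHz ≤ fs/2 = 8.4 MHz, appears at 1.6 MHz.
52.2 MHz mod fs = 1.8 MHz.
1.8 MHz ≤ fs/2 = 8.4 MHz, appears at 1.8 MHz.
10.6 MHz > fs/2 = 8.4 MHz, folds to fs − 10.6 MHz = 6.2 MHz.
10.6 MHz and 44.2 MHz both map to 6.2 MHz.

10.6 MHz, 44.2 MHz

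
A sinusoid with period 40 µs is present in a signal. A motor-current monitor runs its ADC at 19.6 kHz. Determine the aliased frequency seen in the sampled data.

5.4 kHz

T = 40 µs → f = 1/T = 25 kHz.
25 kHz mod fs = 5.4 kHz.
5.4 kHz ≤ fs/2 = 9.8 kHz, appears at 5.4 kHz.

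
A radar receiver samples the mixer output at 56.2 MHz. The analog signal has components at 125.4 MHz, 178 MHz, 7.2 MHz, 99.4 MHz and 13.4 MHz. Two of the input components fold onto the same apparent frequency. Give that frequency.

13 MHz

fs/2 = 28.1 MHz.
125.4 MHz mod fs = 13 MHz.
13 MHz ≤ fs/2 = 28.1 MHz, appears at 13 MHz.
178 MHz mod fs = 9.4 MHz.
9.4 MHz ≤ fs/2 = 28.1 MHz, appears at 9.4 MHz.
7.2 MHz ≤ fs/2 = 28.1 MHz, passes unchanged.
99.4 MHz mod fs = 43.2 MHz.
43.2 MHz > fs/2 = 28.1 MHz, folds to fs − 43.2 MHz = 13 MHz.
13.4 MHz ≤ fs/2 = 28.1 MHz, passes unchanged.
99.4 MHz and 125.4 MHz both map to 13 MHz.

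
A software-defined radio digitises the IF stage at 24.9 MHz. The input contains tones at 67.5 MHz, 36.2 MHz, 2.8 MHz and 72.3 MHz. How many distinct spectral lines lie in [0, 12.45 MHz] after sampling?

fs/2 = 12.45 MHz.
67.5 MHz mod fs = 17.7 MHz.
17.7 MHz > fs/2 = 12.45 MHz, folds to fs − 17.7 MHz = 7.2 MHz.
36.2 MHz mod fs = 11.3 MHz.
11.3 MHz ≤ fs/2 = 12.45 MHz, appears at 11.3 MHz.
2.8 MHz ≤ fs/2 = 12.45 MHz, passes unchanged.
72.3 MHz mod fs = 22.5 MHz.
22.5 MHz > fs/2 = 12.45 MHz, folds to fs − 22.5 MHz = 2.4 MHz.
Distinct values: {2.4 MHz, 2.8 MHz, 7.2 MHz, 11.3 MHz} → 4.

4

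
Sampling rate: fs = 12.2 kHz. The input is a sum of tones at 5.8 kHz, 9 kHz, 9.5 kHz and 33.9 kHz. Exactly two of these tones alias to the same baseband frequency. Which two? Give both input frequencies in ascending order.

9.5 kHz, 33.9 kHz

fs/2 = 6.1 kHz.
5.8 kHz ≤ fs/2 = 6.1 kHz, passes unchanged.
9 kHz > fs/2 = 6.1 kHz, folds to fs − 9 kHz = 3.2 kHz.
9.5 kHz > fs/2 = 6.1 kHz, folds to fs − 9.5 kHz = 2.7 kHz.
33.9 kHz mod fs = 9.5 kHz.
9.5 kHz > fs/2 = 6.1 kHz, folds to fs − 9.5 kHz = 2.7 kHz.
9.5 kHz and 33.9 kHz both map to 2.7 kHz.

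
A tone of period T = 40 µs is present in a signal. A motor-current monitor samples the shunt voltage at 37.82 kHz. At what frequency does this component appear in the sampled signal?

T = 40 µs → f = 1/T = 25 kHz.
25 kHz > fs/2 = 18.91 kHz, folds to fs − 25 kHz = 12.82 kHz.

12.82 kHz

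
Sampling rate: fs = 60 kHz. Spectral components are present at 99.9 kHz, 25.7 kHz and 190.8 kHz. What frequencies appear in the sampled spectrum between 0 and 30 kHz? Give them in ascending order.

fs/2 = 30 kHz.
99.9 kHz mod fs = 39.9 kHz.
39.9 kHz > fs/2 = 30 kHz, folds to fs − 39.9 kHz = 20.1 kHz.
25.7 kHz ≤ fs/2 = 30 kHz, passes unchanged.
190.8 kHz mod fs = 10.8 kHz.
10.8 kHz ≤ fs/2 = 30 kHz, appears at 10.8 kHz.
Distinct values: {10.8 kHz, 20.1 kHz, 25.7 kHz}.

10.8 kHz, 20.1 kHz, 25.7 kHz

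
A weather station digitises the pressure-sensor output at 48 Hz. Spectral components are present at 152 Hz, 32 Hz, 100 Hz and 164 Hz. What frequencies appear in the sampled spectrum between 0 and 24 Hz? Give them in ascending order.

4 Hz, 8 Hz, 16 Hz, 20 Hz

fs/2 = 24 Hz.
152 Hz mod fs = 8 Hz.
8 Hz ≤ fs/2 = 24 Hz, appears at 8 Hz.
32 Hz > fs/2 = 24 Hz, folds to fs − 32 Hz = 16 Hz.
100 Hz mod fs = 4 Hz.
4 Hz ≤ fs/2 = 24 Hz, appears at 4 Hz.
164 Hz mod fs = 20 Hz.
20 Hz ≤ fs/2 = 24 Hz, appears at 20 Hz.
Distinct values: {4 Hz, 8 Hz, 16 Hz, 20 Hz}.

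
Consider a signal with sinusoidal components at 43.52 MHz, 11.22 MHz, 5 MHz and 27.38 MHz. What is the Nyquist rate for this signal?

Highest-frequency component: 43.52 MHz.
Nyquist rate = 2 × 43.52 MHz = 87.04 MHz.

87.04 MHz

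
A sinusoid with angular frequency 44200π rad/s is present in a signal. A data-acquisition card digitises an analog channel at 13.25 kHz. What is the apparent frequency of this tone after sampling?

4.4 kHz

ω = 44200π rad/s → f = ω/(2π) = 22100 Hz = 22.1 kHz.
22.1 kHz mod fs = 8.85 kHz.
8.85 kHz > fs/2 = 6.625 kHz, folds to fs − 8.85 kHz = 4.4 kHz.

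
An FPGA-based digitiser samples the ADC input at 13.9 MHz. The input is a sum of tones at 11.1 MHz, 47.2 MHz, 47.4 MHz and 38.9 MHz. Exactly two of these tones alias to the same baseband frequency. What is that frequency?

2.8 MHz

fs/2 = 6.95 MHz.
11.1 MHz > fs/2 = 6.95 MHz, folds to fs − 11.1 MHz = 2.8 MHz.
47.2 MHz mod fs = 5.5 MHz.
5.5 MHz ≤ fs/2 = 6.95 MHz, appears at 5.5 MHz.
47.4 MHz mod fs = 5.7 MHz.
5.7 MHz ≤ fs/2 = 6.95 MHz, appears at 5.7 MHz.
38.9 MHz mod fs = 11.1 MHz.
11.1 MHz > fs/2 = 6.95 MHz, folds to fs − 11.1 MHz = 2.8 MHz.
11.1 MHz and 38.9 MHz both map to 2.8 MHz.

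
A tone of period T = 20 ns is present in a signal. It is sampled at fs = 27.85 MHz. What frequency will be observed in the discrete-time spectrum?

T = 20 ns → f = 1/T = 50 MHz.
50 MHz mod fs = 22.15 MHz.
22.15 MHz > fs/2 = 13.925 MHz, folds to fs − 22.15 MHz = 5.7 MHz.

5.7 MHz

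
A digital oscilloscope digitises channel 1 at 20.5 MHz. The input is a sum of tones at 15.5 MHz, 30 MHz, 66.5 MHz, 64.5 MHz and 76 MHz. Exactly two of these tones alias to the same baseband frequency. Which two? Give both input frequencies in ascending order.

fs/2 = 10.25 MHz.
15.5 MHz > fs/2 = 10.25 MHz, folds to fs − 15.5 MHz = 5 MHz.
30 MHz mod fs = 9.5 MHz.
9.5 MHz ≤ fs/2 = 10.25 MHz, appears at 9.5 MHz.
66.5 MHz mod fs = 5 MHz.
5 MHz ≤ fs/2 = 10.25 MHz, appears at 5 MHz.
64.5 MHz mod fs = 3 MHz.
3 MHz ≤ fs/2 = 10.25 MHz, appears at 3 MHz.
76 MHz mod fs = 14.5 MHz.
14.5 MHz > fs/2 = 10.25 MHz, folds to fs − 14.5 MHz = 6 MHz.
15.5 MHz and 66.5 MHz both map to 5 MHz.

15.5 MHz, 66.5 MHz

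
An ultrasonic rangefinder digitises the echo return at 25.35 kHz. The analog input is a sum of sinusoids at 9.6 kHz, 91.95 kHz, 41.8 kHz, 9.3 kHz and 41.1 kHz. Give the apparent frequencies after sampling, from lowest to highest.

fs/2 = 12.675 kHz.
9.6 kHz ≤ fs/2 = 12.675 kHz, passes unchanged.
91.95 kHz mod fs = 15.9 kHz.
15.9 kHz > fs/2 = 12.675 kHz, folds to fs − 15.9 kHz = 9.45 kHz.
41.8 kHz mod fs = 16.45 kHz.
16.45 kHz > fs/2 = 12.675 kHz, folds to fs − 16.45 kHz = 8.9 kHz.
9.3 kHz ≤ fs/2 = 12.675 kHz, passes unchanged.
41.1 kHz mod fs = 15.75 kHz.
15.75 kHz > fs/2 = 12.675 kHz, folds to fs − 15.75 kHz = 9.6 kHz.
Distinct values: {8.9 kHz, 9.3 kHz, 9.45 kHz, 9.6 kHz}.

8.9 kHz, 9.3 kHz, 9.45 kHz, 9.6 kHz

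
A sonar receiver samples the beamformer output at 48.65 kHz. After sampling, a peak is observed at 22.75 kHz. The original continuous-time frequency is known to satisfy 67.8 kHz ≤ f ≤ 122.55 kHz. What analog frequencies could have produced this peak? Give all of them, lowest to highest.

71.4 kHz, 74.55 kHz, 120.05 kHz

Frequencies that alias to 22.75 kHz are k·fs ± 22.75 kHz for integer k ≥ 0.
k=0: 22.75 kHz.
k=1: 25.9 kHz, 71.4 kHz.
k=2: 74.55 kHz, 120.05 kHz.
k=3: 123.2 kHz, 168.7 kHz.
Within [67.8 kHz, 122.55 kHz]: 71.4 kHz, 74.55 kHz, 120.05 kHz.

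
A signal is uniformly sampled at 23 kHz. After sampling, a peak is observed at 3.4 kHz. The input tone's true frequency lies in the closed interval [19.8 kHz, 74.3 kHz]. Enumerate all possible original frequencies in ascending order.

26.4 kHz, 42.6 kHz, 49.4 kHz, 65.6 kHz, 72.4 kHz

Frequencies that alias to 3.4 kHz are k·fs ± 3.4 kHz for integer k ≥ 0.
k=0: 3.4 kHz.
k=1: 19.6 kHz, 26.4 kHz.
k=2: 42.6 kHz, 49.4 kHz.
k=3: 65.6 kHz, 72.4 kHz.
k=4: 88.6 kHz, 95.4 kHz.
Within [19.8 kHz, 74.3 kHz]: 26.4 kHz, 42.6 kHz, 49.4 kHz, 65.6 kHz, 72.4 kHz.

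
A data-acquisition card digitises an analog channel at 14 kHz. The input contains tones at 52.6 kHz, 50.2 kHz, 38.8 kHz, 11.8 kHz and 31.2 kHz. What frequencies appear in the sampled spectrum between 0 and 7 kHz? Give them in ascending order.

fs/2 = 7 kHz.
52.6 kHz mod fs = 10.6 kHz.
10.6 kHz > fs/2 = 7 kHz, folds to fs − 10.6 kHz = 3.4 kHz.
50.2 kHz mod fs = 8.2 kHz.
8.2 kHz > fs/2 = 7 kHz, folds to fs − 8.2 kHz = 5.8 kHz.
38.8 kHz mod fs = 10.8 kHz.
10.8 kHz > fs/2 = 7 kHz, folds to fs − 10.8 kHz = 3.2 kHz.
11.8 kHz > fs/2 = 7 kHz, folds to fs − 11.8 kHz = 2.2 kHz.
31.2 kHz mod fs = 3.2 kHz.
3.2 kHz ≤ fs/2 = 7 kHz, appears at 3.2 kHz.
Distinct values: {2.2 kHz, 3.2 kHz, 3.4 kHz, 5.8 kHz}.

2.2 kHz, 3.2 kHz, 3.4 kHz, 5.8 kHz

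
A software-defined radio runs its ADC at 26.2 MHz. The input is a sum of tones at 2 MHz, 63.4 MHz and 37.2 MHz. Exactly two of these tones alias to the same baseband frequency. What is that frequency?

fs/2 = 13.1 MHz.
2 MHz ≤ fs/2 = 13.1 MHz, passes unchanged.
63.4 MHz mod fs = 11 MHz.
11 MHz ≤ fs/2 = 13.1 MHz, appears at 11 MHz.
37.2 MHz mod fs = 11 MHz.
11 MHz ≤ fs/2 = 13.1 MHz, appears at 11 MHz.
37.2 MHz and 63.4 MHz both map to 11 MHz.

11 MHz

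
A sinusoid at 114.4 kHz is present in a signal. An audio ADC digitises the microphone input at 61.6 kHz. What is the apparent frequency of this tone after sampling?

114.4 kHz mod fs = 52.8 kHz.
52.8 kHz > fs/2 = 30.8 kHz, folds to fs − 52.8 kHz = 8.8 kHz.

8.8 kHz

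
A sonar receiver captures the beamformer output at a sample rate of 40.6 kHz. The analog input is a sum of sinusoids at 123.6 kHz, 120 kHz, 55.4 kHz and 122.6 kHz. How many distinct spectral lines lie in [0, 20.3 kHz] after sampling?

3

fs/2 = 20.3 kHz.
123.6 kHz mod fs = 1.8 kHz.
1.8 kHz ≤ fs/2 = 20.3 kHz, appears at 1.8 kHz.
120 kHz mod fs = 38.8 kHz.
38.8 kHz > fs/2 = 20.3 kHz, folds to fs − 38.8 kHz = 1.8 kHz.
55.4 kHz mod fs = 14.8 kHz.
14.8 kHz ≤ fs/2 = 20.3 kHz, appears at 14.8 kHz.
122.6 kHz mod fs = 0.8 kHz.
0.8 kHz ≤ fs/2 = 20.3 kHz, appears at 0.8 kHz.
Distinct values: {0.8 kHz, 1.8 kHz, 14.8 kHz} → 3.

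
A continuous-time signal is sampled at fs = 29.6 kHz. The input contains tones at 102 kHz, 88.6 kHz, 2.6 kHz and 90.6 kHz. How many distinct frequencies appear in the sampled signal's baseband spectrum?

4

fs/2 = 14.8 kHz.
102 kHz mod fs = 13.2 kHz.
13.2 kHz ≤ fs/2 = 14.8 kHz, appears at 13.2 kHz.
88.6 kHz mod fs = 29.4 kHz.
29.4 kHz > fs/2 = 14.8 kHz, folds to fs − 29.4 kHz = 0.2 kHz.
2.6 kHz ≤ fs/2 = 14.8 kHz, passes unchanged.
90.6 kHz mod fs = 1.8 kHz.
1.8 kHz ≤ fs/2 = 14.8 kHz, appears at 1.8 kHz.
Distinct values: {0.2 kHz, 1.8 kHz, 2.6 kHz, 13.2 kHz} → 4.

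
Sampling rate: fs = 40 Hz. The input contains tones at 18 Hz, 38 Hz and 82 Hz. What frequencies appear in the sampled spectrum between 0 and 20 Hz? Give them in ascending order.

fs/2 = 20 Hz.
18 Hz ≤ fs/2 = 20 Hz, passes unchanged.
38 Hz > fs/2 = 20 Hz, folds to fs − 38 Hz = 2 Hz.
82 Hz mod fs = 2 Hz.
2 Hz ≤ fs/2 = 20 Hz, appears at 2 Hz.
Distinct values: {2 Hz, 18 Hz}.

2 Hz, 18 Hz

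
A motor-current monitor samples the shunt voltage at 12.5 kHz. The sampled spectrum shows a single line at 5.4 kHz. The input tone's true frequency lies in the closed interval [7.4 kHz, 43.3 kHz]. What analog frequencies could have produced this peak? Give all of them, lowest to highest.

Frequencies that alias to 5.4 kHz are k·fs ± 5.4 kHz for integer k ≥ 0.
k=0: 5.4 kHz.
k=1: 7.1 kHz, 17.9 kHz.
k=2: 19.6 kHz, 30.4 kHz.
k=3: 32.1 kHz, 42.9 kHz.
k=4: 44.6 kHz, 55.4 kHz.
Within [7.4 kHz, 43.3 kHz]: 17.9 kHz, 19.6 kHz, 30.4 kHz, 32.1 kHz, 42.9 kHz.

17.9 kHz, 19.6 kHz, 30.4 kHz, 32.1 kHz, 42.9 kHz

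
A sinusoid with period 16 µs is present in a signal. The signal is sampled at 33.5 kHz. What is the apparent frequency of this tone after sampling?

4.5 kHz

T = 16 µs → f = 1/T = 62.5 kHz.
62.5 kHz mod fs = 29 kHz.
29 kHz > fs/2 = 16.75 kHz, folds to fs − 29 kHz = 4.5 kHz.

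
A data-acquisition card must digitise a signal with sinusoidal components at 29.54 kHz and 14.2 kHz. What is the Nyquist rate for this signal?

Highest-frequency component: 29.54 kHz.
Nyquist rate = 2 × 29.54 kHz = 59.08 kHz.

59.08 kHz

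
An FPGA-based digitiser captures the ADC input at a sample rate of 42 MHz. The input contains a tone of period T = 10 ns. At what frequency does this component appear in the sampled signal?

T = 10 ns → f = 1/T = 100 MHz.
100 MHz mod fs = 16 MHz.
16 MHz ≤ fs/2 = 21 MHz, appears at 16 MHz.

16 MHz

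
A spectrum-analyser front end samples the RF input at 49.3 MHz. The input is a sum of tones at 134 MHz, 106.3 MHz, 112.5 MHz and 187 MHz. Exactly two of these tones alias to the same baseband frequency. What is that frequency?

fs/2 = 24.65 MHz.
134 MHz mod fs = 35.4 MHz.
35.4 MHz > fs/2 = 24.65 MHz, folds to fs − 35.4 MHz = 13.9 MHz.
106.3 MHz mod fs = 7.7 MHz.
7.7 MHz ≤ fs/2 = 24.65 MHz, appears at 7.7 MHz.
112.5 MHz mod fs = 13.9 MHz.
13.9 MHz ≤ fs/2 = 24.65 MHz, appears at 13.9 MHz.
187 MHz mod fs = 39.1 MHz.
39.1 MHz > fs/2 = 24.65 MHz, folds to fs − 39.1 MHz = 10.2 MHz.
112.5 MHz and 134 MHz both map to 13.9 MHz.

13.9 MHz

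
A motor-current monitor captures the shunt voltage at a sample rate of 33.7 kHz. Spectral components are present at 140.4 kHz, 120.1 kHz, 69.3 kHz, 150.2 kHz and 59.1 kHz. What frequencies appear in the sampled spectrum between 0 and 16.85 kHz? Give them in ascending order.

fs/2 = 16.85 kHz.
140.4 kHz mod fs = 5.6 kHz.
5.6 kHz ≤ fs/2 = 16.85 kHz, appears at 5.6 kHz.
120.1 kHz mod fs = 19 kHz.
19 kHz > fs/2 = 16.85 kHz, folds to fs − 19 kHz = 14.7 kHz.
69.3 kHz mod fs = 1.9 kHz.
1.9 kHz ≤ fs/2 = 16.85 kHz, appears at 1.9 kHz.
150.2 kHz mod fs = 15.4 kHz.
15.4 kHz ≤ fs/2 = 16.85 kHz, appears at 15.4 kHz.
59.1 kHz mod fs = 25.4 kHz.
25.4 kHz > fs/2 = 16.85 kHz, folds to fs − 25.4 kHz = 8.3 kHz.
Distinct values: {1.9 kHz, 5.6 kHz, 8.3 kHz, 14.7 kHz, 15.4 kHz}.

1.9 kHz, 5.6 kHz, 8.3 kHz, 14.7 kHz, 15.4 kHz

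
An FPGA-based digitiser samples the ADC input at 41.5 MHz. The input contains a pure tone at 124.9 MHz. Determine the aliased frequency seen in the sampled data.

124.9 MHz mod fs = 0.4 MHz.
0.4 MHz ≤ fs/2 = 20.75 MHz, appears at 0.4 MHz.

0.4 MHz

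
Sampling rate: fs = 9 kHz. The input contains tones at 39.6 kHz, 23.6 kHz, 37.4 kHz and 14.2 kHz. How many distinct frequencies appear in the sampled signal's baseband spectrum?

fs/2 = 4.5 kHz.
39.6 kHz mod fs = 3.6 kHz.
3.6 kHz ≤ fs/2 = 4.5 kHz, appears at 3.6 kHz.
23.6 kHz mod fs = 5.6 kHz.
5.6 kHz > fs/2 = 4.5 kHz, folds to fs − 5.6 kHz = 3.4 kHz.
37.4 kHz mod fs = 1.4 kHz.
1.4 kHz ≤ fs/2 = 4.5 kHz, appears at 1.4 kHz.
14.2 kHz mod fs = 5.2 kHz.
5.2 kHz > fs/2 = 4.5 kHz, folds to fs − 5.2 kHz = 3.8 kHz.
Distinct values: {1.4 kHz, 3.4 kHz, 3.6 kHz, 3.8 kHz} → 4.

4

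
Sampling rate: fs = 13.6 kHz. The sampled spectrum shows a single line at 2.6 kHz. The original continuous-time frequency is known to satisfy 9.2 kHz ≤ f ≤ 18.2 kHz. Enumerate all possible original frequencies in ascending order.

Frequencies that alias to 2.6 kHz are k·fs ± 2.6 kHz for integer k ≥ 0.
k=0: 2.6 kHz.
k=1: 11 kHz, 16.2 kHz.
k=2: 24.6 kHz, 29.8 kHz.
Within [9.2 kHz, 18.2 kHz]: 11 kHz, 16.2 kHz.

11 kHz, 16.2 kHz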